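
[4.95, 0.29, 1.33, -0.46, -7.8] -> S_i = Random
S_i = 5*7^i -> [5, 35, 245, 1715, 12005]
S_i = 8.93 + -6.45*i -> [8.93, 2.48, -3.97, -10.42, -16.87]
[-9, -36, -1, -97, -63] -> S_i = Random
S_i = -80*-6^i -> [-80, 480, -2880, 17280, -103680]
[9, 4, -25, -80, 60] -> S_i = Random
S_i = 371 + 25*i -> [371, 396, 421, 446, 471]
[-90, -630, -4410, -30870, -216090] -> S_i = -90*7^i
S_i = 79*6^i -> [79, 474, 2844, 17064, 102384]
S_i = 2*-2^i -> [2, -4, 8, -16, 32]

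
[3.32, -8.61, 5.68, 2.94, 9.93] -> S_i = Random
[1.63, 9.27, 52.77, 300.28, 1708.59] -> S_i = 1.63*5.69^i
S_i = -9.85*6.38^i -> [-9.85, -62.84, -400.94, -2557.99, -16319.95]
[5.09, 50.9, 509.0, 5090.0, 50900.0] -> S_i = 5.09*10.00^i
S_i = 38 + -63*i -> [38, -25, -88, -151, -214]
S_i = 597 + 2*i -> [597, 599, 601, 603, 605]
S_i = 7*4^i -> [7, 28, 112, 448, 1792]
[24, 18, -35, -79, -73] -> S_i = Random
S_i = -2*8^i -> [-2, -16, -128, -1024, -8192]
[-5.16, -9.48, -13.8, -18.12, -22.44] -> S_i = -5.16 + -4.32*i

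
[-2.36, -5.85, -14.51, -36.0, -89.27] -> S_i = -2.36*2.48^i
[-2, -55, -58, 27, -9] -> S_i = Random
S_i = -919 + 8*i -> [-919, -911, -903, -895, -887]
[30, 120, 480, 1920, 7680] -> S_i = 30*4^i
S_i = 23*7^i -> [23, 161, 1127, 7889, 55223]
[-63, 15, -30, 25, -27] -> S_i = Random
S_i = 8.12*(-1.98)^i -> [8.12, -16.08, 31.83, -63.03, 124.8]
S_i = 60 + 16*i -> [60, 76, 92, 108, 124]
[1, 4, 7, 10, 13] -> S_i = 1 + 3*i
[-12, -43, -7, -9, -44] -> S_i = Random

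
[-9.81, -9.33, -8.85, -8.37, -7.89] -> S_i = -9.81 + 0.48*i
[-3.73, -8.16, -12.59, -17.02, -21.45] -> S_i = -3.73 + -4.43*i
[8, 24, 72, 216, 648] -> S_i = 8*3^i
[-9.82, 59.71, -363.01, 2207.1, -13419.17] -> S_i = -9.82*(-6.08)^i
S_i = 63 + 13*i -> [63, 76, 89, 102, 115]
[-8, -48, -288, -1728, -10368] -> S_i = -8*6^i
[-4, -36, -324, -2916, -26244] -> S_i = -4*9^i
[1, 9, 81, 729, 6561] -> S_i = 1*9^i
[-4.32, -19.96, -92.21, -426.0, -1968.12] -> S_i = -4.32*4.62^i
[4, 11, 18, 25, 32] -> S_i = 4 + 7*i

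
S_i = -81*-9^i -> [-81, 729, -6561, 59049, -531441]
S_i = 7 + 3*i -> [7, 10, 13, 16, 19]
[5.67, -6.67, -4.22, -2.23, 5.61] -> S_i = Random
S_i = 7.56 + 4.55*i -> [7.56, 12.11, 16.66, 21.21, 25.76]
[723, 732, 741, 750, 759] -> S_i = 723 + 9*i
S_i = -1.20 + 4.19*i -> [-1.2, 2.99, 7.18, 11.37, 15.56]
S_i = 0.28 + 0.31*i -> [0.28, 0.59, 0.9, 1.21, 1.52]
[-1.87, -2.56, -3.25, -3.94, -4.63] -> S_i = -1.87 + -0.69*i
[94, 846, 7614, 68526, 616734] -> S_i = 94*9^i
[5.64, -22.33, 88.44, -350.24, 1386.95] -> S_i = 5.64*(-3.96)^i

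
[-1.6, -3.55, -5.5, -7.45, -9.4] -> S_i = -1.60 + -1.95*i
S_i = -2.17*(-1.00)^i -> [-2.17, 2.17, -2.17, 2.17, -2.17]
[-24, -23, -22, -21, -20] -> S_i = -24 + 1*i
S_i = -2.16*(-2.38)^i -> [-2.16, 5.14, -12.24, 29.12, -69.3]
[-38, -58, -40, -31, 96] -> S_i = Random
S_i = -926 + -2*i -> [-926, -928, -930, -932, -934]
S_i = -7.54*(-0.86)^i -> [-7.54, 6.48, -5.58, 4.8, -4.12]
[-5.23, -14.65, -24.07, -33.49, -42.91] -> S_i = -5.23 + -9.42*i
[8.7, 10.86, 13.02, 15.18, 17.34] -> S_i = 8.70 + 2.16*i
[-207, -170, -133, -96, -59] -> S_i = -207 + 37*i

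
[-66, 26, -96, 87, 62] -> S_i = Random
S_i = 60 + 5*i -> [60, 65, 70, 75, 80]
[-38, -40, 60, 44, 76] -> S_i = Random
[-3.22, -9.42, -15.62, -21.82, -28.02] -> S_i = -3.22 + -6.20*i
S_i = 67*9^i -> [67, 603, 5427, 48843, 439587]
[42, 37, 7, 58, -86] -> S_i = Random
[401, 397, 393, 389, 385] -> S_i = 401 + -4*i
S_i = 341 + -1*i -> [341, 340, 339, 338, 337]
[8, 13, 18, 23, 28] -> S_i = 8 + 5*i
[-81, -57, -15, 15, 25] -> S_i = Random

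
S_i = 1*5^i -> [1, 5, 25, 125, 625]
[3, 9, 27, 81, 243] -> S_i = 3*3^i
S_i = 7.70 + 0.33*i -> [7.7, 8.03, 8.36, 8.69, 9.02]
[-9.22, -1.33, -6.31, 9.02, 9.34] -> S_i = Random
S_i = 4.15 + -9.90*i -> [4.15, -5.75, -15.65, -25.55, -35.45]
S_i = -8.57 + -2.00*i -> [-8.57, -10.57, -12.57, -14.57, -16.57]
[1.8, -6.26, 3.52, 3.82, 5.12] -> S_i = Random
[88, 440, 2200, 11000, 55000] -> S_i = 88*5^i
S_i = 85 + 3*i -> [85, 88, 91, 94, 97]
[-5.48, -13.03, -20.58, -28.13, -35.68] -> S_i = -5.48 + -7.55*i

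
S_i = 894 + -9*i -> [894, 885, 876, 867, 858]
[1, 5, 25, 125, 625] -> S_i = 1*5^i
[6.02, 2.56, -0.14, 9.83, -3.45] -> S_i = Random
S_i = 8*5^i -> [8, 40, 200, 1000, 5000]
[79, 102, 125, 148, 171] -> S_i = 79 + 23*i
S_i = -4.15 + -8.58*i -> [-4.15, -12.73, -21.31, -29.89, -38.47]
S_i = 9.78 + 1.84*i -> [9.78, 11.62, 13.46, 15.3, 17.14]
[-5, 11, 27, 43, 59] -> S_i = -5 + 16*i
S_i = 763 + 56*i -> [763, 819, 875, 931, 987]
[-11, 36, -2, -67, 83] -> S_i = Random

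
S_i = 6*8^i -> [6, 48, 384, 3072, 24576]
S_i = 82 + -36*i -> [82, 46, 10, -26, -62]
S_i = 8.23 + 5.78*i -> [8.23, 14.01, 19.79, 25.57, 31.35]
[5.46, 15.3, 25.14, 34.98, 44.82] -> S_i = 5.46 + 9.84*i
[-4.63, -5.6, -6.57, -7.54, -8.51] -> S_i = -4.63 + -0.97*i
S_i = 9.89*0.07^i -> [9.89, 0.69, 0.05, 0.0, 0.0]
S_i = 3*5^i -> [3, 15, 75, 375, 1875]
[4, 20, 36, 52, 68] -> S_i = 4 + 16*i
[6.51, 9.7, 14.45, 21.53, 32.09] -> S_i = 6.51*1.49^i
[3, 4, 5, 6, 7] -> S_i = 3 + 1*i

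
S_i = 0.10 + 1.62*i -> [0.1, 1.72, 3.34, 4.96, 6.58]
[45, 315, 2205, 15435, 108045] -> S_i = 45*7^i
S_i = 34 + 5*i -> [34, 39, 44, 49, 54]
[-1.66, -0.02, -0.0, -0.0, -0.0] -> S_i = -1.66*0.01^i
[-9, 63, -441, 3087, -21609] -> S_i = -9*-7^i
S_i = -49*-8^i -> [-49, 392, -3136, 25088, -200704]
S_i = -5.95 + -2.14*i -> [-5.95, -8.09, -10.23, -12.37, -14.51]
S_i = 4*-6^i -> [4, -24, 144, -864, 5184]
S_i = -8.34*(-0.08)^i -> [-8.34, 0.67, -0.05, 0.0, -0.0]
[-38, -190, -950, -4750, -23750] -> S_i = -38*5^i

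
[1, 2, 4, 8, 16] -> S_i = 1*2^i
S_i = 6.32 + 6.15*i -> [6.32, 12.47, 18.62, 24.77, 30.92]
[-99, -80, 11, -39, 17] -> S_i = Random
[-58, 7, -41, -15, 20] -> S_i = Random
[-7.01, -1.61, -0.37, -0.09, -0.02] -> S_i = -7.01*0.23^i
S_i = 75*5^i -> [75, 375, 1875, 9375, 46875]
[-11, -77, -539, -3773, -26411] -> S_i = -11*7^i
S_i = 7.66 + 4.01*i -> [7.66, 11.67, 15.68, 19.69, 23.7]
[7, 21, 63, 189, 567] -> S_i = 7*3^i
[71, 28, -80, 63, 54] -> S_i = Random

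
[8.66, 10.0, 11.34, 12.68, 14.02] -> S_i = 8.66 + 1.34*i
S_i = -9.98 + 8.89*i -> [-9.98, -1.09, 7.8, 16.69, 25.58]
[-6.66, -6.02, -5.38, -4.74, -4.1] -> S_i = -6.66 + 0.64*i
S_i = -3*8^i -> [-3, -24, -192, -1536, -12288]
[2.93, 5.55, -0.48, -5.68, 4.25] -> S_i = Random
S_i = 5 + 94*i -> [5, 99, 193, 287, 381]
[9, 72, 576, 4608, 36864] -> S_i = 9*8^i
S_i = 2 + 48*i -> [2, 50, 98, 146, 194]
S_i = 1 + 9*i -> [1, 10, 19, 28, 37]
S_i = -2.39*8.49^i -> [-2.39, -20.29, -172.27, -1462.58, -12417.34]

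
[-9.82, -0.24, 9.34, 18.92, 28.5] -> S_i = -9.82 + 9.58*i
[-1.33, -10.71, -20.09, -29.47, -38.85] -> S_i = -1.33 + -9.38*i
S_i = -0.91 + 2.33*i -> [-0.91, 1.42, 3.75, 6.08, 8.41]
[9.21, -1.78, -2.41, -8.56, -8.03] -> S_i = Random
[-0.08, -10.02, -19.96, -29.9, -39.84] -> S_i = -0.08 + -9.94*i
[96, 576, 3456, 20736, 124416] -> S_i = 96*6^i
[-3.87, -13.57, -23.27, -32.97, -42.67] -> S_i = -3.87 + -9.70*i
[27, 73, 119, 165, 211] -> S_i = 27 + 46*i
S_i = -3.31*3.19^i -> [-3.31, -10.56, -33.68, -107.45, -342.76]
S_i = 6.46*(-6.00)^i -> [6.46, -38.76, 232.56, -1395.36, 8372.16]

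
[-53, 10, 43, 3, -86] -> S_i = Random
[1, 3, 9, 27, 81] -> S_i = 1*3^i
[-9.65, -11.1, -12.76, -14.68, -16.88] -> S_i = -9.65*1.15^i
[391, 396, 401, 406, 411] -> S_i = 391 + 5*i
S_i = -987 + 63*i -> [-987, -924, -861, -798, -735]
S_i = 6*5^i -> [6, 30, 150, 750, 3750]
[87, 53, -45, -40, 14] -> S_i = Random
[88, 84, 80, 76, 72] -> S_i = 88 + -4*i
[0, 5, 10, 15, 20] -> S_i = 0 + 5*i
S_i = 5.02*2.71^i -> [5.02, 13.6, 36.87, 99.91, 270.76]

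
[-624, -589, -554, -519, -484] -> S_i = -624 + 35*i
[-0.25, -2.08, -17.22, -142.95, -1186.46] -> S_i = -0.25*8.30^i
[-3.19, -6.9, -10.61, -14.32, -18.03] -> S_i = -3.19 + -3.71*i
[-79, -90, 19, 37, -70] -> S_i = Random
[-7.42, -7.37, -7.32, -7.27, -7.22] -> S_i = -7.42 + 0.05*i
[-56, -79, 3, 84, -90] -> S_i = Random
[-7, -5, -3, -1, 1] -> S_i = -7 + 2*i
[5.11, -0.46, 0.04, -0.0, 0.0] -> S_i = 5.11*(-0.09)^i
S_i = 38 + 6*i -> [38, 44, 50, 56, 62]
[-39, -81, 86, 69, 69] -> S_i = Random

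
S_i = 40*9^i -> [40, 360, 3240, 29160, 262440]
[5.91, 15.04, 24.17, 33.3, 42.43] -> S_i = 5.91 + 9.13*i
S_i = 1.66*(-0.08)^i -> [1.66, -0.13, 0.01, -0.0, 0.0]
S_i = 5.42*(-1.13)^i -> [5.42, -6.12, 6.92, -7.82, 8.84]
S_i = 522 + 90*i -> [522, 612, 702, 792, 882]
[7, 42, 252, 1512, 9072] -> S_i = 7*6^i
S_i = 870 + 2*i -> [870, 872, 874, 876, 878]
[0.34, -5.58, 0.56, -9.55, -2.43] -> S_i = Random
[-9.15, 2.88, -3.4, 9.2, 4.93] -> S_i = Random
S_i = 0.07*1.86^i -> [0.07, 0.13, 0.24, 0.45, 0.84]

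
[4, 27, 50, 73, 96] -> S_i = 4 + 23*i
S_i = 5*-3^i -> [5, -15, 45, -135, 405]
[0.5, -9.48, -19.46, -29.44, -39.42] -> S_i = 0.50 + -9.98*i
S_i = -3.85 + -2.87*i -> [-3.85, -6.72, -9.59, -12.46, -15.33]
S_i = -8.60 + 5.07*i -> [-8.6, -3.53, 1.54, 6.61, 11.68]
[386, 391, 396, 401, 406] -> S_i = 386 + 5*i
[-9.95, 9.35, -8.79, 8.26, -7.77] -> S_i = -9.95*(-0.94)^i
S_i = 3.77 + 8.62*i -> [3.77, 12.39, 21.01, 29.63, 38.25]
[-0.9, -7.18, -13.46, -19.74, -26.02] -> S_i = -0.90 + -6.28*i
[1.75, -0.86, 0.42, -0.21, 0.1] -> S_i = 1.75*(-0.49)^i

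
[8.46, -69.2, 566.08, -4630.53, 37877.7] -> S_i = 8.46*(-8.18)^i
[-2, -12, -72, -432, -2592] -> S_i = -2*6^i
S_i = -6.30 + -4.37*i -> [-6.3, -10.67, -15.04, -19.41, -23.78]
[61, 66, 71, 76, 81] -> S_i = 61 + 5*i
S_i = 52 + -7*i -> [52, 45, 38, 31, 24]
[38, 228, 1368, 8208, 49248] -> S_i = 38*6^i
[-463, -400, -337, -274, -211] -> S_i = -463 + 63*i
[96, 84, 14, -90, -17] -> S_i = Random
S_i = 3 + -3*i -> [3, 0, -3, -6, -9]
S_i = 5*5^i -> [5, 25, 125, 625, 3125]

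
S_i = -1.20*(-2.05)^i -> [-1.2, 2.46, -5.04, 10.34, -21.19]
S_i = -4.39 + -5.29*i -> [-4.39, -9.68, -14.97, -20.26, -25.55]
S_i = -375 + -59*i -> [-375, -434, -493, -552, -611]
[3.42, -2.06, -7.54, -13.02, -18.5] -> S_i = 3.42 + -5.48*i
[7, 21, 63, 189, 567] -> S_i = 7*3^i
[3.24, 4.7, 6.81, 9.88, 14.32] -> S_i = 3.24*1.45^i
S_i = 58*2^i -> [58, 116, 232, 464, 928]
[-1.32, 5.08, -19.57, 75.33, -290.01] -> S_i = -1.32*(-3.85)^i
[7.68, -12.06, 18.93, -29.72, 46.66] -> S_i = 7.68*(-1.57)^i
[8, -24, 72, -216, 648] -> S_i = 8*-3^i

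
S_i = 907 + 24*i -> [907, 931, 955, 979, 1003]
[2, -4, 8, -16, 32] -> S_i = 2*-2^i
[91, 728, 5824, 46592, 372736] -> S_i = 91*8^i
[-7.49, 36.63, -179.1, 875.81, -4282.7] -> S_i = -7.49*(-4.89)^i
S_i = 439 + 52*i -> [439, 491, 543, 595, 647]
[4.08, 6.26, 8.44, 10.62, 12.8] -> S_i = 4.08 + 2.18*i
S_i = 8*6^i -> [8, 48, 288, 1728, 10368]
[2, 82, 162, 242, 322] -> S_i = 2 + 80*i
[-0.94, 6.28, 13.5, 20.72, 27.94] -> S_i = -0.94 + 7.22*i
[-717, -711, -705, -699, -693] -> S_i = -717 + 6*i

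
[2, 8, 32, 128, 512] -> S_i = 2*4^i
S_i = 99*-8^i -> [99, -792, 6336, -50688, 405504]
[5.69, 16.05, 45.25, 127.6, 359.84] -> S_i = 5.69*2.82^i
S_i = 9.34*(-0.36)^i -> [9.34, -3.36, 1.21, -0.44, 0.16]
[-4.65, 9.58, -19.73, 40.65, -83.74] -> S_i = -4.65*(-2.06)^i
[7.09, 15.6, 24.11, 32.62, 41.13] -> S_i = 7.09 + 8.51*i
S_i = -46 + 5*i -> [-46, -41, -36, -31, -26]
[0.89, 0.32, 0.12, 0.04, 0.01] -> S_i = 0.89*0.36^i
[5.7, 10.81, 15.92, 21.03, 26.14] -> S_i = 5.70 + 5.11*i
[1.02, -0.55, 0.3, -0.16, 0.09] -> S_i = 1.02*(-0.54)^i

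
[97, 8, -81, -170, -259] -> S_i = 97 + -89*i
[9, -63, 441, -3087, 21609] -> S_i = 9*-7^i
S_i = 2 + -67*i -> [2, -65, -132, -199, -266]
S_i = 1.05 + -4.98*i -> [1.05, -3.93, -8.91, -13.89, -18.87]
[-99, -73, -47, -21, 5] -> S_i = -99 + 26*i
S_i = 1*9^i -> [1, 9, 81, 729, 6561]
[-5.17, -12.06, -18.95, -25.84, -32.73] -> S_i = -5.17 + -6.89*i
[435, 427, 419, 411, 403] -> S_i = 435 + -8*i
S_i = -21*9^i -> [-21, -189, -1701, -15309, -137781]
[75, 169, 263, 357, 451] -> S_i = 75 + 94*i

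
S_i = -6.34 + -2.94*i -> [-6.34, -9.28, -12.22, -15.16, -18.1]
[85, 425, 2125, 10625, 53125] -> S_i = 85*5^i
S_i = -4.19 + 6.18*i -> [-4.19, 1.99, 8.17, 14.35, 20.53]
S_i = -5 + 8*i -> [-5, 3, 11, 19, 27]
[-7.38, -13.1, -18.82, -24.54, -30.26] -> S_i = -7.38 + -5.72*i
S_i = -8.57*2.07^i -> [-8.57, -17.74, -36.72, -76.01, -157.35]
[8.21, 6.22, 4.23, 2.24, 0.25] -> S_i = 8.21 + -1.99*i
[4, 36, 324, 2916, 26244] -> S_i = 4*9^i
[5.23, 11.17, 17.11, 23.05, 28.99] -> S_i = 5.23 + 5.94*i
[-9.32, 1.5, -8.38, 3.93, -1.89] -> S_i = Random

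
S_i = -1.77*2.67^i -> [-1.77, -4.73, -12.62, -33.69, -89.95]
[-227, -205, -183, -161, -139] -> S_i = -227 + 22*i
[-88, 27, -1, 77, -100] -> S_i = Random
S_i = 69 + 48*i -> [69, 117, 165, 213, 261]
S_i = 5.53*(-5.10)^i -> [5.53, -28.2, 143.84, -733.56, 3741.16]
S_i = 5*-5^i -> [5, -25, 125, -625, 3125]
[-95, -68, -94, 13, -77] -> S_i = Random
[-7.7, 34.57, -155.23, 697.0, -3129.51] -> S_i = -7.70*(-4.49)^i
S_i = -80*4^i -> [-80, -320, -1280, -5120, -20480]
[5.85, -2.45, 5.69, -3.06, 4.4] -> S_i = Random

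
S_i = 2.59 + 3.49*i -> [2.59, 6.08, 9.57, 13.06, 16.55]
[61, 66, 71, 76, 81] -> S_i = 61 + 5*i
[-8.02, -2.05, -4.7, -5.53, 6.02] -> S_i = Random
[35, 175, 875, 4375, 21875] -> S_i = 35*5^i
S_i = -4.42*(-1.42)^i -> [-4.42, 6.28, -8.91, 12.66, -17.97]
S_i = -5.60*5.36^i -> [-5.6, -30.02, -160.89, -862.35, -4622.18]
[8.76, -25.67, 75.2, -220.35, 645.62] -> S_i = 8.76*(-2.93)^i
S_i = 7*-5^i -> [7, -35, 175, -875, 4375]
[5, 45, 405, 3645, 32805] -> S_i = 5*9^i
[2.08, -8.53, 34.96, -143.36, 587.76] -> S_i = 2.08*(-4.10)^i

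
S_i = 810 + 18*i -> [810, 828, 846, 864, 882]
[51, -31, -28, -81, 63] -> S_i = Random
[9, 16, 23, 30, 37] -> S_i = 9 + 7*i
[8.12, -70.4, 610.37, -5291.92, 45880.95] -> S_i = 8.12*(-8.67)^i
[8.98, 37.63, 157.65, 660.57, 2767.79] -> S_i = 8.98*4.19^i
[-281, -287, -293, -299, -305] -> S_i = -281 + -6*i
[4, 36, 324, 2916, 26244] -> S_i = 4*9^i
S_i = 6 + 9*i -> [6, 15, 24, 33, 42]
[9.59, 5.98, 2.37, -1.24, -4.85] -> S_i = 9.59 + -3.61*i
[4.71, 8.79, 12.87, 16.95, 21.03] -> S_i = 4.71 + 4.08*i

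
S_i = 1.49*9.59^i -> [1.49, 14.29, 137.03, 1314.14, 12602.62]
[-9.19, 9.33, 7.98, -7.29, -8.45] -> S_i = Random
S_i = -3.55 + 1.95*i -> [-3.55, -1.6, 0.35, 2.3, 4.25]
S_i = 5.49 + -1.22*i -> [5.49, 4.27, 3.05, 1.83, 0.61]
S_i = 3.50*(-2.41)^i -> [3.5, -8.44, 20.33, -48.99, 118.07]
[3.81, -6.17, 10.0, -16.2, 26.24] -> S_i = 3.81*(-1.62)^i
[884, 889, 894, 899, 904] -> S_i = 884 + 5*i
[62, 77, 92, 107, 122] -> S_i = 62 + 15*i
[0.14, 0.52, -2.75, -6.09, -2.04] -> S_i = Random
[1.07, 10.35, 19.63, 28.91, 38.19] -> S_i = 1.07 + 9.28*i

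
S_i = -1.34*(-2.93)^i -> [-1.34, 3.93, -11.5, 33.71, -98.76]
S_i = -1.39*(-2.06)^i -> [-1.39, 2.86, -5.9, 12.15, -25.03]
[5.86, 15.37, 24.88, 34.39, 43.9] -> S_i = 5.86 + 9.51*i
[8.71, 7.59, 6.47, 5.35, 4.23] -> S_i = 8.71 + -1.12*i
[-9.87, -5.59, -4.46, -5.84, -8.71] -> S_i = Random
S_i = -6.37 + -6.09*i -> [-6.37, -12.46, -18.55, -24.64, -30.73]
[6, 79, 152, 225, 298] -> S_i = 6 + 73*i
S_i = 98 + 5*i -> [98, 103, 108, 113, 118]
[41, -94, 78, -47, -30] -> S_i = Random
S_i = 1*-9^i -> [1, -9, 81, -729, 6561]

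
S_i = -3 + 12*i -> [-3, 9, 21, 33, 45]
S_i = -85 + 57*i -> [-85, -28, 29, 86, 143]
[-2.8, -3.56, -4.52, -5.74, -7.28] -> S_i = -2.80*1.27^i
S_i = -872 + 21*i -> [-872, -851, -830, -809, -788]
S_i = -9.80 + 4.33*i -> [-9.8, -5.47, -1.14, 3.19, 7.52]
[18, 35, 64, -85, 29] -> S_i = Random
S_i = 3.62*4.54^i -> [3.62, 16.43, 74.61, 338.75, 1537.91]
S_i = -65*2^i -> [-65, -130, -260, -520, -1040]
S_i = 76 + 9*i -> [76, 85, 94, 103, 112]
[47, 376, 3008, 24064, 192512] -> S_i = 47*8^i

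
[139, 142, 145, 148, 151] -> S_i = 139 + 3*i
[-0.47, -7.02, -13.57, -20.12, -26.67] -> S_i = -0.47 + -6.55*i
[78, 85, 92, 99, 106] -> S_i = 78 + 7*i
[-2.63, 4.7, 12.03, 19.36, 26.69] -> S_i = -2.63 + 7.33*i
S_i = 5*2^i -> [5, 10, 20, 40, 80]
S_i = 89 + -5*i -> [89, 84, 79, 74, 69]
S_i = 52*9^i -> [52, 468, 4212, 37908, 341172]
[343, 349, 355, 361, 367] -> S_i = 343 + 6*i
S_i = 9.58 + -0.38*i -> [9.58, 9.2, 8.82, 8.44, 8.06]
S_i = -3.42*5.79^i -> [-3.42, -19.8, -114.65, -663.84, -3843.62]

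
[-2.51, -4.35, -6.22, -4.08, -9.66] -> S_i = Random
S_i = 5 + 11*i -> [5, 16, 27, 38, 49]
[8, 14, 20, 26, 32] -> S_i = 8 + 6*i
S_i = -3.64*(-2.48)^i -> [-3.64, 9.03, -22.39, 55.52, -137.69]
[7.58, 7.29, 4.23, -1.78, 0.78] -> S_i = Random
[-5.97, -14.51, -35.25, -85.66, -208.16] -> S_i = -5.97*2.43^i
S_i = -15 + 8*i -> [-15, -7, 1, 9, 17]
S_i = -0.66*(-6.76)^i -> [-0.66, 4.46, -30.16, 203.88, -1378.26]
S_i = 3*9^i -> [3, 27, 243, 2187, 19683]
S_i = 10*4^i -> [10, 40, 160, 640, 2560]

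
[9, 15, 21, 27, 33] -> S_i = 9 + 6*i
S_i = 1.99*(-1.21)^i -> [1.99, -2.41, 2.91, -3.53, 4.27]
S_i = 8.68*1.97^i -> [8.68, 17.1, 33.69, 66.36, 130.73]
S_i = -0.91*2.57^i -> [-0.91, -2.34, -6.01, -15.45, -39.7]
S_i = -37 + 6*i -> [-37, -31, -25, -19, -13]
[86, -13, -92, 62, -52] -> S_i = Random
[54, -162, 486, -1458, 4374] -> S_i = 54*-3^i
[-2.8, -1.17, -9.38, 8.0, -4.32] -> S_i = Random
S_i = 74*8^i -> [74, 592, 4736, 37888, 303104]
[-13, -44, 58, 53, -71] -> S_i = Random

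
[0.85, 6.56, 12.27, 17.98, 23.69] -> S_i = 0.85 + 5.71*i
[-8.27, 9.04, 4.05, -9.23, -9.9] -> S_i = Random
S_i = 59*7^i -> [59, 413, 2891, 20237, 141659]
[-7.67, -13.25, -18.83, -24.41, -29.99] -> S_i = -7.67 + -5.58*i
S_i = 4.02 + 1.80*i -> [4.02, 5.82, 7.62, 9.42, 11.22]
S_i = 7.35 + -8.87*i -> [7.35, -1.52, -10.39, -19.26, -28.13]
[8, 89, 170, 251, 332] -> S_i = 8 + 81*i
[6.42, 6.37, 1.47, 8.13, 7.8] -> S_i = Random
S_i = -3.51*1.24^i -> [-3.51, -4.35, -5.4, -6.69, -8.3]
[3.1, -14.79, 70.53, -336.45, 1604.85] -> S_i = 3.10*(-4.77)^i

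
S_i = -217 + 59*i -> [-217, -158, -99, -40, 19]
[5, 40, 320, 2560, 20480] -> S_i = 5*8^i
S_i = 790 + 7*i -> [790, 797, 804, 811, 818]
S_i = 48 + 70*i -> [48, 118, 188, 258, 328]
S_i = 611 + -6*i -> [611, 605, 599, 593, 587]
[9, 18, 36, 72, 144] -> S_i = 9*2^i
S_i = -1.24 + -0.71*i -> [-1.24, -1.95, -2.66, -3.37, -4.08]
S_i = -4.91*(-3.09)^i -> [-4.91, 15.17, -46.88, 144.86, -447.63]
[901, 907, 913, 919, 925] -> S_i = 901 + 6*i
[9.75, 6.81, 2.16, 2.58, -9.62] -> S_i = Random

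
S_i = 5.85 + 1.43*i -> [5.85, 7.28, 8.71, 10.14, 11.57]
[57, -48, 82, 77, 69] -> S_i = Random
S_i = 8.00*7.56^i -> [8.0, 60.48, 457.23, 3456.65, 26132.27]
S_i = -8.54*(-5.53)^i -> [-8.54, 47.23, -261.16, 1444.22, -7986.53]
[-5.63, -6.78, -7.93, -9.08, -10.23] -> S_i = -5.63 + -1.15*i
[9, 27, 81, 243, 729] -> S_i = 9*3^i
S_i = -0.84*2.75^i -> [-0.84, -2.31, -6.35, -17.47, -48.04]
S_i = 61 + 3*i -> [61, 64, 67, 70, 73]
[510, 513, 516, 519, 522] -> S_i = 510 + 3*i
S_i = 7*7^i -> [7, 49, 343, 2401, 16807]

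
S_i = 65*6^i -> [65, 390, 2340, 14040, 84240]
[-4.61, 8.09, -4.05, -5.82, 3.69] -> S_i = Random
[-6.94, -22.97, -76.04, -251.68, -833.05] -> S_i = -6.94*3.31^i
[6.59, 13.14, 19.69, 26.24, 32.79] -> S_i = 6.59 + 6.55*i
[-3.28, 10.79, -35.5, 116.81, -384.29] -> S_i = -3.28*(-3.29)^i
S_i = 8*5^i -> [8, 40, 200, 1000, 5000]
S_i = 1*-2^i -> [1, -2, 4, -8, 16]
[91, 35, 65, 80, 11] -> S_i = Random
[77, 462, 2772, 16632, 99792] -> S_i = 77*6^i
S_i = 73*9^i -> [73, 657, 5913, 53217, 478953]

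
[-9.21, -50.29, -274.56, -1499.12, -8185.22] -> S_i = -9.21*5.46^i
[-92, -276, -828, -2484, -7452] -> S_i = -92*3^i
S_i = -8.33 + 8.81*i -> [-8.33, 0.48, 9.29, 18.1, 26.91]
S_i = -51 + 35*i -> [-51, -16, 19, 54, 89]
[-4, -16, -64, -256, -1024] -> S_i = -4*4^i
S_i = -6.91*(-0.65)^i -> [-6.91, 4.49, -2.92, 1.9, -1.23]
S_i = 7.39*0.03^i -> [7.39, 0.22, 0.01, 0.0, 0.0]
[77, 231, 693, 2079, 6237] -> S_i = 77*3^i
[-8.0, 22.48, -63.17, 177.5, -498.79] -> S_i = -8.00*(-2.81)^i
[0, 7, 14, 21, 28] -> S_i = 0 + 7*i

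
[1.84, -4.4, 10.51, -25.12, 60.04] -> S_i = 1.84*(-2.39)^i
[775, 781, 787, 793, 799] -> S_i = 775 + 6*i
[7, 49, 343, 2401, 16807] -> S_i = 7*7^i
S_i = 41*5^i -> [41, 205, 1025, 5125, 25625]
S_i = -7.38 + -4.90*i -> [-7.38, -12.28, -17.18, -22.08, -26.98]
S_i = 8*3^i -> [8, 24, 72, 216, 648]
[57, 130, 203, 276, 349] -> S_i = 57 + 73*i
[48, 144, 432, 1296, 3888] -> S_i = 48*3^i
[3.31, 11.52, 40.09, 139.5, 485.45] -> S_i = 3.31*3.48^i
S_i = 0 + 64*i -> [0, 64, 128, 192, 256]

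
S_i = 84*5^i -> [84, 420, 2100, 10500, 52500]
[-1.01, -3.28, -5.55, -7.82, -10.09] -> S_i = -1.01 + -2.27*i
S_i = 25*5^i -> [25, 125, 625, 3125, 15625]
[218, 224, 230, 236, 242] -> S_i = 218 + 6*i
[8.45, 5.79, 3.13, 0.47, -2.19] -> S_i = 8.45 + -2.66*i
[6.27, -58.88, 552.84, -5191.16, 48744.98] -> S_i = 6.27*(-9.39)^i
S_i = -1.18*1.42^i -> [-1.18, -1.68, -2.38, -3.38, -4.8]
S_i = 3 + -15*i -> [3, -12, -27, -42, -57]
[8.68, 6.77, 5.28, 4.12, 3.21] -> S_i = 8.68*0.78^i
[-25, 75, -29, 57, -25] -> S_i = Random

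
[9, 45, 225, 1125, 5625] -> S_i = 9*5^i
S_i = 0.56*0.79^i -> [0.56, 0.44, 0.35, 0.28, 0.22]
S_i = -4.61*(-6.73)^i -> [-4.61, 31.03, -208.8, 1405.23, -9457.17]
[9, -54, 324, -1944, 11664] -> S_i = 9*-6^i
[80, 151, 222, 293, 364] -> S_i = 80 + 71*i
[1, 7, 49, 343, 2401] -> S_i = 1*7^i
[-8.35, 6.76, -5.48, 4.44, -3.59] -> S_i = -8.35*(-0.81)^i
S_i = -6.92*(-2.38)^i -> [-6.92, 16.47, -39.2, 93.29, -222.03]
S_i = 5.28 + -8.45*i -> [5.28, -3.17, -11.62, -20.07, -28.52]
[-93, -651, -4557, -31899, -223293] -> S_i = -93*7^i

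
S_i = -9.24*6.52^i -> [-9.24, -60.24, -392.8, -2561.03, -16697.92]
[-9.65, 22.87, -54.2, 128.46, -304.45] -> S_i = -9.65*(-2.37)^i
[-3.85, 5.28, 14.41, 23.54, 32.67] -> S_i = -3.85 + 9.13*i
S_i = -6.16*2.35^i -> [-6.16, -14.48, -34.02, -79.94, -187.87]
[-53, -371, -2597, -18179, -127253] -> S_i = -53*7^i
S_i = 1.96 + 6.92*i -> [1.96, 8.88, 15.8, 22.72, 29.64]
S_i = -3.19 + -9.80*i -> [-3.19, -12.99, -22.79, -32.59, -42.39]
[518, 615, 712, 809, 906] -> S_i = 518 + 97*i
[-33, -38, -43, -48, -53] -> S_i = -33 + -5*i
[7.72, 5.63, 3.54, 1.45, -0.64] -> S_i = 7.72 + -2.09*i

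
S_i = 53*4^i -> [53, 212, 848, 3392, 13568]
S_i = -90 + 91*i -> [-90, 1, 92, 183, 274]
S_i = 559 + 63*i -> [559, 622, 685, 748, 811]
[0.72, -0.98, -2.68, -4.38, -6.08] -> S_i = 0.72 + -1.70*i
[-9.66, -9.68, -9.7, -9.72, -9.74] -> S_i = -9.66 + -0.02*i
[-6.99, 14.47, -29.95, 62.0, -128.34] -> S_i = -6.99*(-2.07)^i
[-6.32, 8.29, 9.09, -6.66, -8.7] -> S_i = Random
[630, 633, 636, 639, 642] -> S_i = 630 + 3*i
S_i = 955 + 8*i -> [955, 963, 971, 979, 987]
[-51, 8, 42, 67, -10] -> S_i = Random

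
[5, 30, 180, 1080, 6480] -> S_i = 5*6^i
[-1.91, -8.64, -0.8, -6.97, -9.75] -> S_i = Random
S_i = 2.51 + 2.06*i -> [2.51, 4.57, 6.63, 8.69, 10.75]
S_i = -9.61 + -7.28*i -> [-9.61, -16.89, -24.17, -31.45, -38.73]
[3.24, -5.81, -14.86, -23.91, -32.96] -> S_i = 3.24 + -9.05*i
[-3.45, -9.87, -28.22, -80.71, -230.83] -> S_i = -3.45*2.86^i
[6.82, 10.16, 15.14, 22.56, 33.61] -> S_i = 6.82*1.49^i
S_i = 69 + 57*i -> [69, 126, 183, 240, 297]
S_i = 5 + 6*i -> [5, 11, 17, 23, 29]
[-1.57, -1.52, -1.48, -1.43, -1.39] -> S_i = -1.57*0.97^i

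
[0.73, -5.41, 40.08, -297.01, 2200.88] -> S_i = 0.73*(-7.41)^i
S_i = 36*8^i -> [36, 288, 2304, 18432, 147456]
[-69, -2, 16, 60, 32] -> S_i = Random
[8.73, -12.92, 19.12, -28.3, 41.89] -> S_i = 8.73*(-1.48)^i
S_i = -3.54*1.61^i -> [-3.54, -5.7, -9.18, -14.77, -23.79]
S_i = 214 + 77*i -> [214, 291, 368, 445, 522]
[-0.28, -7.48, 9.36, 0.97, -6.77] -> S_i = Random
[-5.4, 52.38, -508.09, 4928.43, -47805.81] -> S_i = -5.40*(-9.70)^i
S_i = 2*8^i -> [2, 16, 128, 1024, 8192]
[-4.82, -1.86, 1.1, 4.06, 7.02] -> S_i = -4.82 + 2.96*i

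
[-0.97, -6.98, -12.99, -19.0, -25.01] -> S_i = -0.97 + -6.01*i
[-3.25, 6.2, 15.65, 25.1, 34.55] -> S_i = -3.25 + 9.45*i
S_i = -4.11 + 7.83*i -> [-4.11, 3.72, 11.55, 19.38, 27.21]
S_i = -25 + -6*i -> [-25, -31, -37, -43, -49]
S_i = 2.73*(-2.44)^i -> [2.73, -6.66, 16.25, -39.66, 96.77]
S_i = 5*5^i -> [5, 25, 125, 625, 3125]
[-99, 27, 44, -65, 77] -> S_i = Random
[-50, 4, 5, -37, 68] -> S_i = Random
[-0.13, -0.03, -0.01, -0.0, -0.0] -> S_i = -0.13*0.21^i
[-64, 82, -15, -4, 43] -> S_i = Random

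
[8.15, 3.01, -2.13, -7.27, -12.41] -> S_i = 8.15 + -5.14*i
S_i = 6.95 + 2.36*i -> [6.95, 9.31, 11.67, 14.03, 16.39]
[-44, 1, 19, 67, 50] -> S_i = Random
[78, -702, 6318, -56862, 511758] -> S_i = 78*-9^i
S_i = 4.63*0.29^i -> [4.63, 1.34, 0.39, 0.11, 0.03]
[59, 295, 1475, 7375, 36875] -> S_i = 59*5^i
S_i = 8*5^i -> [8, 40, 200, 1000, 5000]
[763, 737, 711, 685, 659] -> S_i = 763 + -26*i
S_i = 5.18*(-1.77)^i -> [5.18, -9.17, 16.23, -28.72, 50.84]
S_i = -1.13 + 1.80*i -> [-1.13, 0.67, 2.47, 4.27, 6.07]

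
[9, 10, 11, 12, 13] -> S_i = 9 + 1*i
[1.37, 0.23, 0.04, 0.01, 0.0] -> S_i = 1.37*0.17^i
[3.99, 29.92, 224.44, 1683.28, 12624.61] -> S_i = 3.99*7.50^i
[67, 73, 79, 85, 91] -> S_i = 67 + 6*i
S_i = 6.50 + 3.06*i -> [6.5, 9.56, 12.62, 15.68, 18.74]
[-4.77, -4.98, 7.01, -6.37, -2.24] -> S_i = Random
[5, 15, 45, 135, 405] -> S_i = 5*3^i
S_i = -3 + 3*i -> [-3, 0, 3, 6, 9]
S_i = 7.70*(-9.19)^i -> [7.7, -70.76, 650.31, -5976.37, 54922.81]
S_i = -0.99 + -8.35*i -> [-0.99, -9.34, -17.69, -26.04, -34.39]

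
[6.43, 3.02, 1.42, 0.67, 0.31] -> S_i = 6.43*0.47^i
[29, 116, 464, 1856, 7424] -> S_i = 29*4^i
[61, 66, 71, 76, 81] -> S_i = 61 + 5*i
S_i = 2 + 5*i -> [2, 7, 12, 17, 22]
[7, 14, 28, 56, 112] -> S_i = 7*2^i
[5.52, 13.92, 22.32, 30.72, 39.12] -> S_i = 5.52 + 8.40*i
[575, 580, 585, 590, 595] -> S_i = 575 + 5*i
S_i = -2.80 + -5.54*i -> [-2.8, -8.34, -13.88, -19.42, -24.96]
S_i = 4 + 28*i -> [4, 32, 60, 88, 116]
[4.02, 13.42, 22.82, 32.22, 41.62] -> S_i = 4.02 + 9.40*i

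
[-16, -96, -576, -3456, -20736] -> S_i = -16*6^i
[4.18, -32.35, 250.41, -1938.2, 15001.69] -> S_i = 4.18*(-7.74)^i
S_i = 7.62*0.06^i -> [7.62, 0.46, 0.03, 0.0, 0.0]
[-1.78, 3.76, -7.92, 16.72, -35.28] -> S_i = -1.78*(-2.11)^i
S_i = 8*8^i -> [8, 64, 512, 4096, 32768]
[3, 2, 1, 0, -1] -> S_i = 3 + -1*i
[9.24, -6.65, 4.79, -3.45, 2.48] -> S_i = 9.24*(-0.72)^i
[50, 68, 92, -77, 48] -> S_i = Random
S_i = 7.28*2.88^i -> [7.28, 20.97, 60.38, 173.9, 500.84]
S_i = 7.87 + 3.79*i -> [7.87, 11.66, 15.45, 19.24, 23.03]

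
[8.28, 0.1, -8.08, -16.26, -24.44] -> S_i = 8.28 + -8.18*i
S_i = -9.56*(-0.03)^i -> [-9.56, 0.29, -0.01, 0.0, -0.0]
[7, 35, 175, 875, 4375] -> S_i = 7*5^i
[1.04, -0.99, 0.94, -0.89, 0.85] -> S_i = 1.04*(-0.95)^i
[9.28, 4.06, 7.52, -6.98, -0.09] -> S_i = Random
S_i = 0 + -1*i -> [0, -1, -2, -3, -4]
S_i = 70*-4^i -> [70, -280, 1120, -4480, 17920]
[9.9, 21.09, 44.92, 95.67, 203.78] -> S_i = 9.90*2.13^i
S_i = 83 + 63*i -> [83, 146, 209, 272, 335]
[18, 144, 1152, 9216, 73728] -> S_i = 18*8^i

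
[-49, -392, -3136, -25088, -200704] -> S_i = -49*8^i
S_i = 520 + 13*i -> [520, 533, 546, 559, 572]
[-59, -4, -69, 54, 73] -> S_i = Random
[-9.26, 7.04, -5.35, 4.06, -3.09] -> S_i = -9.26*(-0.76)^i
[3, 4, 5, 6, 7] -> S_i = 3 + 1*i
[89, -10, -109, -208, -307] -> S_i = 89 + -99*i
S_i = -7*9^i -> [-7, -63, -567, -5103, -45927]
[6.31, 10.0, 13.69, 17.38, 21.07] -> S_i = 6.31 + 3.69*i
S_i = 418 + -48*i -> [418, 370, 322, 274, 226]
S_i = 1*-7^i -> [1, -7, 49, -343, 2401]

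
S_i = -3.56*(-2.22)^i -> [-3.56, 7.9, -17.55, 38.95, -86.47]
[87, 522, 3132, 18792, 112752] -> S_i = 87*6^i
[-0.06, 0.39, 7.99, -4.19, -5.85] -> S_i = Random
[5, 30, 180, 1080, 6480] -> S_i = 5*6^i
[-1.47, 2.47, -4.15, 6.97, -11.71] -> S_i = -1.47*(-1.68)^i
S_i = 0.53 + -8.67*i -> [0.53, -8.14, -16.81, -25.48, -34.15]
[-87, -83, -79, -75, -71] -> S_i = -87 + 4*i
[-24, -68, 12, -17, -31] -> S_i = Random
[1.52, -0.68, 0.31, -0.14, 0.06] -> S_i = 1.52*(-0.45)^i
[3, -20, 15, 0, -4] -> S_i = Random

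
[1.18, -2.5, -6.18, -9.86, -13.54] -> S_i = 1.18 + -3.68*i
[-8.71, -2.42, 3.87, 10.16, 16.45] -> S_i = -8.71 + 6.29*i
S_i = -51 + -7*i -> [-51, -58, -65, -72, -79]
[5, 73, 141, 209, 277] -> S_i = 5 + 68*i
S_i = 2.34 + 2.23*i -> [2.34, 4.57, 6.8, 9.03, 11.26]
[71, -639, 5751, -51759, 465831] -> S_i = 71*-9^i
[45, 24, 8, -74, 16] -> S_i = Random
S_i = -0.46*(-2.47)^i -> [-0.46, 1.14, -2.81, 6.93, -17.12]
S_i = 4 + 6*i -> [4, 10, 16, 22, 28]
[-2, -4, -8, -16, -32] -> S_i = -2*2^i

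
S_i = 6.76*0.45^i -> [6.76, 3.04, 1.37, 0.62, 0.28]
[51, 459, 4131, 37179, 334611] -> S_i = 51*9^i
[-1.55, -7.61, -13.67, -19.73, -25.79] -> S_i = -1.55 + -6.06*i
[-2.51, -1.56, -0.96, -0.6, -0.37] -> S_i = -2.51*0.62^i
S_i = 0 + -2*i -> [0, -2, -4, -6, -8]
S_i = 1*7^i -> [1, 7, 49, 343, 2401]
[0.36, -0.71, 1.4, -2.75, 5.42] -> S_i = 0.36*(-1.97)^i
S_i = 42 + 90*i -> [42, 132, 222, 312, 402]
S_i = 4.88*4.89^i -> [4.88, 23.86, 116.69, 570.62, 2790.33]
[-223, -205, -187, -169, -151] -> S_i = -223 + 18*i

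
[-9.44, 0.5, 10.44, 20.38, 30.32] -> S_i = -9.44 + 9.94*i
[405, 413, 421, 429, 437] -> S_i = 405 + 8*i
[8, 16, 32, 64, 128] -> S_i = 8*2^i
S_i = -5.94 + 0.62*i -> [-5.94, -5.32, -4.7, -4.08, -3.46]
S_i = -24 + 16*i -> [-24, -8, 8, 24, 40]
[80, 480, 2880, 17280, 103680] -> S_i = 80*6^i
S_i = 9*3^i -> [9, 27, 81, 243, 729]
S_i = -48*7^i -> [-48, -336, -2352, -16464, -115248]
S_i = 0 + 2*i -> [0, 2, 4, 6, 8]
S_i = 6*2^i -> [6, 12, 24, 48, 96]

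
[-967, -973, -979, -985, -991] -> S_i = -967 + -6*i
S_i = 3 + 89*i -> [3, 92, 181, 270, 359]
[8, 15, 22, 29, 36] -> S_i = 8 + 7*i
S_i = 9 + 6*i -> [9, 15, 21, 27, 33]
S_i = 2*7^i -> [2, 14, 98, 686, 4802]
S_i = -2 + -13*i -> [-2, -15, -28, -41, -54]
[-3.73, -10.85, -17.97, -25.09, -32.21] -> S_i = -3.73 + -7.12*i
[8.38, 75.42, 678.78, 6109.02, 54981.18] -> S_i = 8.38*9.00^i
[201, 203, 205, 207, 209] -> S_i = 201 + 2*i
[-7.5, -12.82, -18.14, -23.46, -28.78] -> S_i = -7.50 + -5.32*i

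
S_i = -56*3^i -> [-56, -168, -504, -1512, -4536]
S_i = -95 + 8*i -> [-95, -87, -79, -71, -63]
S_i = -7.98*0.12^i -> [-7.98, -0.96, -0.11, -0.01, -0.0]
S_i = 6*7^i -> [6, 42, 294, 2058, 14406]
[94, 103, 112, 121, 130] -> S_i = 94 + 9*i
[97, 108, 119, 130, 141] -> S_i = 97 + 11*i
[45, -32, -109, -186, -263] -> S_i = 45 + -77*i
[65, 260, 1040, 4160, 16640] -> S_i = 65*4^i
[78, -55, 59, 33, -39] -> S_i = Random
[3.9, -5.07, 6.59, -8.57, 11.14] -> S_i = 3.90*(-1.30)^i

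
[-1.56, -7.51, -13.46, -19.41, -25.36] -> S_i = -1.56 + -5.95*i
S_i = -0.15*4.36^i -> [-0.15, -0.65, -2.85, -12.43, -54.2]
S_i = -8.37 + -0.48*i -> [-8.37, -8.85, -9.33, -9.81, -10.29]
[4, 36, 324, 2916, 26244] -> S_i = 4*9^i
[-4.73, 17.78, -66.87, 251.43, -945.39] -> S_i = -4.73*(-3.76)^i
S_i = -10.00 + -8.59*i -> [-10.0, -18.59, -27.18, -35.77, -44.36]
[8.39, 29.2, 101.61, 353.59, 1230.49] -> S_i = 8.39*3.48^i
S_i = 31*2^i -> [31, 62, 124, 248, 496]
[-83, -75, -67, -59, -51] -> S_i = -83 + 8*i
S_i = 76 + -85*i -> [76, -9, -94, -179, -264]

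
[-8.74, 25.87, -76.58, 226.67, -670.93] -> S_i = -8.74*(-2.96)^i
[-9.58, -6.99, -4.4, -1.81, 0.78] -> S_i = -9.58 + 2.59*i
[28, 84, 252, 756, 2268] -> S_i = 28*3^i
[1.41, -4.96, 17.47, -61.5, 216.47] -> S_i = 1.41*(-3.52)^i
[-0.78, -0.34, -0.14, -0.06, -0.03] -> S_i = -0.78*0.43^i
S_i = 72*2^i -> [72, 144, 288, 576, 1152]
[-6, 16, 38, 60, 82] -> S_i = -6 + 22*i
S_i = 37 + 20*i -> [37, 57, 77, 97, 117]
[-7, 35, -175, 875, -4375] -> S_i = -7*-5^i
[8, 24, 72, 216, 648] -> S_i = 8*3^i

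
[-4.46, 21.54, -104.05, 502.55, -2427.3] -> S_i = -4.46*(-4.83)^i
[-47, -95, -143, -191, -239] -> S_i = -47 + -48*i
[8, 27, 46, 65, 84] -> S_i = 8 + 19*i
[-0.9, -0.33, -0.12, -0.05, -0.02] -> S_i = -0.90*0.37^i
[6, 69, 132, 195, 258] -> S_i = 6 + 63*i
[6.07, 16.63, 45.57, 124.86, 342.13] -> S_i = 6.07*2.74^i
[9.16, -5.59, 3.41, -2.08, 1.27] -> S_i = 9.16*(-0.61)^i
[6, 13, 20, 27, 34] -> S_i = 6 + 7*i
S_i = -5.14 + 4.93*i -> [-5.14, -0.21, 4.72, 9.65, 14.58]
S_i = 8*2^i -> [8, 16, 32, 64, 128]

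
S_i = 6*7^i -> [6, 42, 294, 2058, 14406]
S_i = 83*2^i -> [83, 166, 332, 664, 1328]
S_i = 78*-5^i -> [78, -390, 1950, -9750, 48750]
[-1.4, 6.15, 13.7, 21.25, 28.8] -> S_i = -1.40 + 7.55*i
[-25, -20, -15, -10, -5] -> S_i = -25 + 5*i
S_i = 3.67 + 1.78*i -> [3.67, 5.45, 7.23, 9.01, 10.79]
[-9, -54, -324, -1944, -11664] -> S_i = -9*6^i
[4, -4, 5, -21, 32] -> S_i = Random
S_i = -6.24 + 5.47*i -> [-6.24, -0.77, 4.7, 10.17, 15.64]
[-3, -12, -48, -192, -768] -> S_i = -3*4^i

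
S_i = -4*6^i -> [-4, -24, -144, -864, -5184]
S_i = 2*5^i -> [2, 10, 50, 250, 1250]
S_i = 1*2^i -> [1, 2, 4, 8, 16]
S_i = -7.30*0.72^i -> [-7.3, -5.26, -3.78, -2.72, -1.96]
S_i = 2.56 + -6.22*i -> [2.56, -3.66, -9.88, -16.1, -22.32]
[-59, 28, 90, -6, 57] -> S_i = Random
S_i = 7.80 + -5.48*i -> [7.8, 2.32, -3.16, -8.64, -14.12]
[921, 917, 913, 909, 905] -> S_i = 921 + -4*i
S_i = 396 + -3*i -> [396, 393, 390, 387, 384]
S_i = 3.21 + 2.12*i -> [3.21, 5.33, 7.45, 9.57, 11.69]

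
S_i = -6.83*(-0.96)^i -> [-6.83, 6.56, -6.29, 6.04, -5.8]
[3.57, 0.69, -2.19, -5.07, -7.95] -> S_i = 3.57 + -2.88*i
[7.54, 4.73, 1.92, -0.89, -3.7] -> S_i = 7.54 + -2.81*i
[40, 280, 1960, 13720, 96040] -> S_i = 40*7^i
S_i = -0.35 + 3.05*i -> [-0.35, 2.7, 5.75, 8.8, 11.85]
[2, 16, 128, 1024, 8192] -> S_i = 2*8^i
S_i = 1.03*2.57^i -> [1.03, 2.65, 6.8, 17.48, 44.93]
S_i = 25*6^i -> [25, 150, 900, 5400, 32400]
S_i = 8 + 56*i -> [8, 64, 120, 176, 232]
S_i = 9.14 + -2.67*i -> [9.14, 6.47, 3.8, 1.13, -1.54]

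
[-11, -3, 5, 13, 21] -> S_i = -11 + 8*i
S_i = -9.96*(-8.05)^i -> [-9.96, 80.18, -645.43, 5195.73, -41825.67]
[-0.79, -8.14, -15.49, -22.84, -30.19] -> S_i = -0.79 + -7.35*i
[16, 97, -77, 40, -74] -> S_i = Random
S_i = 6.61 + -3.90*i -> [6.61, 2.71, -1.19, -5.09, -8.99]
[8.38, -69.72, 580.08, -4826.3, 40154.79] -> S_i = 8.38*(-8.32)^i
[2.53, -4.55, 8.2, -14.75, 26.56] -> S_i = 2.53*(-1.80)^i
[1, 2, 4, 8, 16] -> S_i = 1*2^i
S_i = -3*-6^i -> [-3, 18, -108, 648, -3888]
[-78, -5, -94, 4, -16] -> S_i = Random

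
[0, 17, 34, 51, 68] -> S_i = 0 + 17*i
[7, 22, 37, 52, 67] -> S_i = 7 + 15*i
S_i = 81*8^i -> [81, 648, 5184, 41472, 331776]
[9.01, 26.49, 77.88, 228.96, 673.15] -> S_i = 9.01*2.94^i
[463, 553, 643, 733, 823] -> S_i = 463 + 90*i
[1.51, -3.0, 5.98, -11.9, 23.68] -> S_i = 1.51*(-1.99)^i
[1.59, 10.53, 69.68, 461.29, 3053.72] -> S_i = 1.59*6.62^i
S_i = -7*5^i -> [-7, -35, -175, -875, -4375]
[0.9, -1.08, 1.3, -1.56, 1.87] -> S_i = 0.90*(-1.20)^i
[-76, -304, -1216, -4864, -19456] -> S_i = -76*4^i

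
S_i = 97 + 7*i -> [97, 104, 111, 118, 125]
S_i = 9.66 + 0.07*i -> [9.66, 9.73, 9.8, 9.87, 9.94]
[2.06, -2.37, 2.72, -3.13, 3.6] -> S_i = 2.06*(-1.15)^i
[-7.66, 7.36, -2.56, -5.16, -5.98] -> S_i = Random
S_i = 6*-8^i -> [6, -48, 384, -3072, 24576]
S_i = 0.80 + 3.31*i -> [0.8, 4.11, 7.42, 10.73, 14.04]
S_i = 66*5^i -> [66, 330, 1650, 8250, 41250]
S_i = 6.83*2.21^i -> [6.83, 15.09, 33.36, 73.72, 162.93]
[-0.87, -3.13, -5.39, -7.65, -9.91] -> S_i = -0.87 + -2.26*i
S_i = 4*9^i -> [4, 36, 324, 2916, 26244]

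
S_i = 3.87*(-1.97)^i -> [3.87, -7.62, 15.02, -29.59, 58.29]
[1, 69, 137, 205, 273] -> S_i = 1 + 68*i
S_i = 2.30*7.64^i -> [2.3, 17.57, 134.25, 1025.67, 7836.12]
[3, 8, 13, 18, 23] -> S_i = 3 + 5*i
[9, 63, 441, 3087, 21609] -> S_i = 9*7^i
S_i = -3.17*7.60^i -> [-3.17, -24.09, -183.1, -1391.55, -10575.81]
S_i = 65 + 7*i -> [65, 72, 79, 86, 93]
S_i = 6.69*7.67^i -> [6.69, 51.31, 393.57, 3018.65, 23153.02]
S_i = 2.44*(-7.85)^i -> [2.44, -19.15, 150.36, -1180.32, 9265.49]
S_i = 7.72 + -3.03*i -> [7.72, 4.69, 1.66, -1.37, -4.4]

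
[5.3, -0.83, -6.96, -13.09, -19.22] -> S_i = 5.30 + -6.13*i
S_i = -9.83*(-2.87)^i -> [-9.83, 28.21, -80.97, 232.38, -666.93]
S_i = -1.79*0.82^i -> [-1.79, -1.47, -1.2, -0.99, -0.81]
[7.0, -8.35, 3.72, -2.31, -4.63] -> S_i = Random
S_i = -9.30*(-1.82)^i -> [-9.3, 16.93, -30.81, 56.07, -102.04]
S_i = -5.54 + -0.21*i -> [-5.54, -5.75, -5.96, -6.17, -6.38]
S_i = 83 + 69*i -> [83, 152, 221, 290, 359]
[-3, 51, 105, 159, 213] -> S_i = -3 + 54*i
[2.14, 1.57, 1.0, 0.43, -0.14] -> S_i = 2.14 + -0.57*i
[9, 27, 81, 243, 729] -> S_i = 9*3^i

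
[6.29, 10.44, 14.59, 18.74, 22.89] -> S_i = 6.29 + 4.15*i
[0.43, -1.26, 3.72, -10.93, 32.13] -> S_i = 0.43*(-2.94)^i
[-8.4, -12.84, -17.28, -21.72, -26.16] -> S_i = -8.40 + -4.44*i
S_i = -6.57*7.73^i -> [-6.57, -50.79, -392.58, -3034.62, -23457.59]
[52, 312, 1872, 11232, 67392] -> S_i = 52*6^i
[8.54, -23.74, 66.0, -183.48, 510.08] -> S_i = 8.54*(-2.78)^i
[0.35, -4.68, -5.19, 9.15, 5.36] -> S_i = Random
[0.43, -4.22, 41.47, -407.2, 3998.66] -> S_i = 0.43*(-9.82)^i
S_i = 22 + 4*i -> [22, 26, 30, 34, 38]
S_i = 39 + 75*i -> [39, 114, 189, 264, 339]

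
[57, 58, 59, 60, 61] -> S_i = 57 + 1*i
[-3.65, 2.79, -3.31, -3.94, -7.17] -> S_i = Random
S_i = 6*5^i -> [6, 30, 150, 750, 3750]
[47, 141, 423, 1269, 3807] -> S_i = 47*3^i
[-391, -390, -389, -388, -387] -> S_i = -391 + 1*i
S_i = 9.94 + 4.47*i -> [9.94, 14.41, 18.88, 23.35, 27.82]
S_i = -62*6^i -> [-62, -372, -2232, -13392, -80352]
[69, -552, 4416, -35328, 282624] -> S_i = 69*-8^i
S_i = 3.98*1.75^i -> [3.98, 6.96, 12.19, 21.33, 37.33]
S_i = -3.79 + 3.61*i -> [-3.79, -0.18, 3.43, 7.04, 10.65]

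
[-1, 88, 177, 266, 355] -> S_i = -1 + 89*i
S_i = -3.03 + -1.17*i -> [-3.03, -4.2, -5.37, -6.54, -7.71]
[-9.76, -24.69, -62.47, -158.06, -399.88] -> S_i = -9.76*2.53^i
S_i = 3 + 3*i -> [3, 6, 9, 12, 15]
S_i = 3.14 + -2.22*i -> [3.14, 0.92, -1.3, -3.52, -5.74]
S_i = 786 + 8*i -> [786, 794, 802, 810, 818]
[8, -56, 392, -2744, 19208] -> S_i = 8*-7^i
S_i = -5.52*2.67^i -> [-5.52, -14.74, -39.35, -105.07, -280.53]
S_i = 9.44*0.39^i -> [9.44, 3.68, 1.44, 0.56, 0.22]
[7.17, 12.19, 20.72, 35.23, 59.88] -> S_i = 7.17*1.70^i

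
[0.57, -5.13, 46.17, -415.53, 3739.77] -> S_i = 0.57*(-9.00)^i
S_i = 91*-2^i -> [91, -182, 364, -728, 1456]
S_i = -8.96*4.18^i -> [-8.96, -37.45, -156.55, -654.39, -2735.35]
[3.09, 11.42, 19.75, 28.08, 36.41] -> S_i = 3.09 + 8.33*i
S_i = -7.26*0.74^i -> [-7.26, -5.37, -3.98, -2.94, -2.18]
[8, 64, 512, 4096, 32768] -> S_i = 8*8^i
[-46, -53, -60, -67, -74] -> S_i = -46 + -7*i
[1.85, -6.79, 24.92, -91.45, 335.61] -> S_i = 1.85*(-3.67)^i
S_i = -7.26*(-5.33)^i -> [-7.26, 38.7, -206.25, 1099.31, -5859.3]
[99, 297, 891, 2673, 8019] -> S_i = 99*3^i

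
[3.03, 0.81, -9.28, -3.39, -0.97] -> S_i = Random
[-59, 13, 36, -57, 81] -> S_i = Random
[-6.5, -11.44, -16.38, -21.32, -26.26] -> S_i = -6.50 + -4.94*i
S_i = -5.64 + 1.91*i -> [-5.64, -3.73, -1.82, 0.09, 2.0]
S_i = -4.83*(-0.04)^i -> [-4.83, 0.19, -0.01, 0.0, -0.0]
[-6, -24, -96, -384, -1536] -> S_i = -6*4^i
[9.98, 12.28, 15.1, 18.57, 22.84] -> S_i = 9.98*1.23^i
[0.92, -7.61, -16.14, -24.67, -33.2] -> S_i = 0.92 + -8.53*i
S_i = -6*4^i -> [-6, -24, -96, -384, -1536]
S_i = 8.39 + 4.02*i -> [8.39, 12.41, 16.43, 20.45, 24.47]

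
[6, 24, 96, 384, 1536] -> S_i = 6*4^i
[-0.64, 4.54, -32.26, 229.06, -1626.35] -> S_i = -0.64*(-7.10)^i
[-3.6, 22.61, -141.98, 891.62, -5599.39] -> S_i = -3.60*(-6.28)^i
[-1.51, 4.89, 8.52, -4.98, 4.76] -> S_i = Random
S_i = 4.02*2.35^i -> [4.02, 9.45, 22.2, 52.17, 122.6]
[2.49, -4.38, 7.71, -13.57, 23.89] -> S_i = 2.49*(-1.76)^i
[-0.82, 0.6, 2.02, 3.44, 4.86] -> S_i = -0.82 + 1.42*i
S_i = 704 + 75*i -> [704, 779, 854, 929, 1004]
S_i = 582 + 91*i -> [582, 673, 764, 855, 946]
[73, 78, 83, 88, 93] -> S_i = 73 + 5*i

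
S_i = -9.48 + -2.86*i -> [-9.48, -12.34, -15.2, -18.06, -20.92]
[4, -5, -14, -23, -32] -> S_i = 4 + -9*i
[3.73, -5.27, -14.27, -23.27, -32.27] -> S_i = 3.73 + -9.00*i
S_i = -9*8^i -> [-9, -72, -576, -4608, -36864]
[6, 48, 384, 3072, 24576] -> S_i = 6*8^i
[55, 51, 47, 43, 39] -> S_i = 55 + -4*i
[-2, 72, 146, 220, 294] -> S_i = -2 + 74*i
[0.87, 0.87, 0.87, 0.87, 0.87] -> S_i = 0.87*1.00^i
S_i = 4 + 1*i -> [4, 5, 6, 7, 8]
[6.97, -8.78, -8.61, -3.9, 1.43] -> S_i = Random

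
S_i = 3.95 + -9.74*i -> [3.95, -5.79, -15.53, -25.27, -35.01]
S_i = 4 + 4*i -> [4, 8, 12, 16, 20]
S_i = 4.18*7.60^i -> [4.18, 31.77, 241.44, 1834.92, 13945.39]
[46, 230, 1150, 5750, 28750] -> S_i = 46*5^i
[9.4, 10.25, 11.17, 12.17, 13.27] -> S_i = 9.40*1.09^i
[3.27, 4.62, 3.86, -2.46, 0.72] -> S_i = Random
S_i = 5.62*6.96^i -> [5.62, 39.12, 272.24, 1894.8, 13187.83]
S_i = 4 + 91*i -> [4, 95, 186, 277, 368]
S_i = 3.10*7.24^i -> [3.1, 22.44, 162.49, 1176.46, 8517.57]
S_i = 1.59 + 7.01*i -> [1.59, 8.6, 15.61, 22.62, 29.63]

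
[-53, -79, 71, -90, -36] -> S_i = Random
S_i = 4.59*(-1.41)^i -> [4.59, -6.47, 9.13, -12.87, 18.14]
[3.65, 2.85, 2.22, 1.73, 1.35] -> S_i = 3.65*0.78^i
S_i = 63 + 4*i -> [63, 67, 71, 75, 79]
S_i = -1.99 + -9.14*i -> [-1.99, -11.13, -20.27, -29.41, -38.55]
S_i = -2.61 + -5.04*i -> [-2.61, -7.65, -12.69, -17.73, -22.77]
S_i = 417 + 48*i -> [417, 465, 513, 561, 609]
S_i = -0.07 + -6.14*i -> [-0.07, -6.21, -12.35, -18.49, -24.63]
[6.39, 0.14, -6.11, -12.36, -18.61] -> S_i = 6.39 + -6.25*i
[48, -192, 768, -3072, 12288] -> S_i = 48*-4^i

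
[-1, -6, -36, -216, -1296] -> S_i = -1*6^i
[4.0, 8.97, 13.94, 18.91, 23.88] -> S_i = 4.00 + 4.97*i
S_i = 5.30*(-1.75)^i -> [5.3, -9.28, 16.23, -28.4, 49.71]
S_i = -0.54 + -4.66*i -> [-0.54, -5.2, -9.86, -14.52, -19.18]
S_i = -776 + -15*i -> [-776, -791, -806, -821, -836]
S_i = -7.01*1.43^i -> [-7.01, -10.02, -14.33, -20.5, -29.31]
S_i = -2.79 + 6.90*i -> [-2.79, 4.11, 11.01, 17.91, 24.81]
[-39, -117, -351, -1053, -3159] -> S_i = -39*3^i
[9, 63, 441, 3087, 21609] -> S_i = 9*7^i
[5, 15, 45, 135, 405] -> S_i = 5*3^i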